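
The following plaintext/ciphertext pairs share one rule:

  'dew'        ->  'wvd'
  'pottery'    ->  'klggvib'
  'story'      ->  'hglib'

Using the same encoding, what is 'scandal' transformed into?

Each letter is replaced by its mirror in the alphabet: a↔z, b↔y, c↔x, and so on (the Atbash cipher).
On scandal: s↔h, c↔x, a↔z, n↔m, d↔w, a↔z, l↔o.

hxzmwzo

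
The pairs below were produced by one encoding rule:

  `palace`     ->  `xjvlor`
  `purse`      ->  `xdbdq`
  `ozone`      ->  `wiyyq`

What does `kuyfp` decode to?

In palace: p→x is +8, a→j is +9, l→v is +10, a→l is +11 — the shift increases by 1 each position. Letter i (0-indexed) is shifted by i+8, so successive shifts are 8, 9, 10, ….
Decoding kuyfp: k−8=c, u−9=l, y−10=o, f−11=u, p−12=d.

cloud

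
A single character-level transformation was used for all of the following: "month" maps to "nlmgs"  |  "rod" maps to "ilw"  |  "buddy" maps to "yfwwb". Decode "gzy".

Each pair mirrors across the alphabet (m↔n, o↔l, n↔m): positions sum to 25. Each letter is replaced by its mirror in the alphabet: a↔z, b↔y, c↔x, and so on (the Atbash cipher).
Decoding gzy: g↔t, z↔a, y↔b.

tab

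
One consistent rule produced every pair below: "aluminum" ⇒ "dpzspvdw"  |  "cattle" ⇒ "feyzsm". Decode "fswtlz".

In aluminum: a→d is +3, l→p is +4, u→z is +5, m→s is +6 — the shift increases by 1 each position. The shift increases by 1 at each position, starting from +3: 3, 4, 5, ….
Reversing it on fswtlz: f−3=c, s−4=o, w−5=r, t−6=n, l−7=e, z−8=r.

corner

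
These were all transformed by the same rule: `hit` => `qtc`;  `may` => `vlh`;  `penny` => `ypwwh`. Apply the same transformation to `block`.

kuzlt

The shift depends on letter class: consonant h→q is +9, but vowel i→t is +11. Two shifts are in play — +11 for a/e/i/o/u, +9 for every other letter.
Applying it to block: b(cons)+9=k, l(cons)+9=u, o(vowel)+11=z, c(cons)+9=l, k(cons)+9=t.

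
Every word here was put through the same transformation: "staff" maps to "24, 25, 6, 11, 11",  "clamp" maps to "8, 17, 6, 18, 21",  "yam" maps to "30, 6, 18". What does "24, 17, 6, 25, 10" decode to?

Each letter is replaced by its alphabet position (a=1..z=26) + 5.
Decoding 24, 17, 6, 25, 10: 24→(24−5)÷1=19=s, 17→(17−5)÷1=12=l, 6→(6−5)÷1=1=a, 25→(25−5)÷1=20=t, 10→(10−5)÷1=5=e.

slate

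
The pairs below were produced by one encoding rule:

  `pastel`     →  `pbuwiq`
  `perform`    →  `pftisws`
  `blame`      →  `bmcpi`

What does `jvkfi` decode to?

juice

In pastel: p→p is +0, a→b is +1, s→u is +2, t→w is +3 — the shift increases by 1 each position. Each letter shifts forward by its position index (0, 1, 2, …) — the shift grows by one for each successive letter.
Decoding jvkfi: j−0=j, v−1=u, k−2=i, f−3=c, i−4=e.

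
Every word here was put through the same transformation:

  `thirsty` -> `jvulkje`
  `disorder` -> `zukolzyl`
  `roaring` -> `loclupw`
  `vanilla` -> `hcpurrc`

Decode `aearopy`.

t(19)→j(9) and h(7)→v(21) fit y≡25x+2 (mod 26); the inverse of 25 mod 26 is 25. Treating letters as 0–25, the rule is x ↦ 25x + 2 (mod 26).
Reversing it on aearopy: a(0)→25·(0−2)≡2=c; e(4)→25·(4−2)≡24=y; a(0)→25·(0−2)≡2=c; r(17)→25·(17−2)≡11=l; o(14)→25·(14−2)≡14=o; p(15)→25·(15−2)≡13=n; y(24)→25·(24−2)≡4=e (all mod 26).

cyclone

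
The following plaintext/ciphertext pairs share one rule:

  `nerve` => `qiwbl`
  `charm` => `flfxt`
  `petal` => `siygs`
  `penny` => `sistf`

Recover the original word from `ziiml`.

wedge

In nerve: n→q is +3, e→i is +4, r→w is +5, v→b is +6 — the shift increases by 1 each position. Each letter shifts forward by (position + 3), i.e. 3, 4, 5, … — the shift grows by one for each successive letter.
Reversing it on ziiml: z−3=w, i−4=e, i−5=d, m−6=g, l−7=e.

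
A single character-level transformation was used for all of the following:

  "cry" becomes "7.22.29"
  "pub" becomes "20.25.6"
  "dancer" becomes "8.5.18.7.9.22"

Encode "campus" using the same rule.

Letters become their 1-based position plus 4 (so a→5, b→6, …).
Applying it to campus: c=3→7, a=1→5, m=13→17, p=16→20, u=21→25, s=19→23.

7.5.17.20.25.23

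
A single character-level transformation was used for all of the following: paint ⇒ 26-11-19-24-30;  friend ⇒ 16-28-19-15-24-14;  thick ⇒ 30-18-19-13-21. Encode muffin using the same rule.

Letters become their 1-based position plus 10 (so a→11, b→12, …).
Applying it to muffin: m=13→23, u=21→31, f=6→16, f=6→16, i=9→19, n=14→24.

23-31-16-16-19-24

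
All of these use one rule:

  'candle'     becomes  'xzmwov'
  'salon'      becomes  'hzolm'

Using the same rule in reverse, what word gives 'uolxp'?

flock

Letters are reflected about the middle of the alphabet (position → 25−position): Atbash.
Undoing it on uolxp: u↔f, o↔l, l↔o, x↔c, p↔k.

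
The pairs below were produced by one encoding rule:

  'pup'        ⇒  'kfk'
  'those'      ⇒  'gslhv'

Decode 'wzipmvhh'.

darkness

Each pair mirrors across the alphabet (p↔k, u↔f, p↔k): positions sum to 25. Letters are reflected about the middle of the alphabet (position → 25−position): Atbash.
Decoding wzipmvhh: w↔d, z↔a, i↔r, p↔k, m↔n, v↔e, h↔s, h↔s.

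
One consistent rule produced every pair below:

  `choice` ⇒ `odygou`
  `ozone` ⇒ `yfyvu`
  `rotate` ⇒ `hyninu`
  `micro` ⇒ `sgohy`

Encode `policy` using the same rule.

bypgoc

c(2)→o(14) and h(7)→d(3) fit y≡3x+8 (mod 26); the inverse of 3 mod 26 is 9. Each letter's alphabet position (a=0..z=25) is mapped through 3·x+8 mod 26 — an affine cipher.
Applying it to policy: p(15)→3·15+8≡1=b; o(14)→3·14+8≡24=y; l(11)→3·11+8≡15=p; i(8)→3·8+8≡6=g; c(2)→3·2+8≡14=o; y(24)→3·24+8≡2=c (all mod 26).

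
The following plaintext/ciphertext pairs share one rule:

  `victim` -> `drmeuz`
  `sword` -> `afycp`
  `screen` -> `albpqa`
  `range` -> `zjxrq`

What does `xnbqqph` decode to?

perfect

In victim: v→d is +8, i→r is +9, c→m is +10, t→e is +11 — the shift increases by 1 each position. Each letter shifts forward by (position + 8), i.e. 8, 9, 10, … — the shift grows by one for each successive letter.
Decoding xnbqqph: x−8=p, n−9=e, b−10=r, q−11=f, q−12=e, p−13=c, h−14=t.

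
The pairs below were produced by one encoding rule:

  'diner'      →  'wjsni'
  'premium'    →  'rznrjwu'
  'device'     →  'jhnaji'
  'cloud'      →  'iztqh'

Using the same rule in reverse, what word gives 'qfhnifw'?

The output letters match the input read backwards, each shifted +5: diner reversed is renid. Two steps: reverse the string, then apply a Caesar shift of +5.
Decoding qfhnifw: shift back: q−5=l, f−5=a, h−5=c, n−5=i, i−5=d, f−5=a, w−5=r → lacidar; then reverse → radical.

radical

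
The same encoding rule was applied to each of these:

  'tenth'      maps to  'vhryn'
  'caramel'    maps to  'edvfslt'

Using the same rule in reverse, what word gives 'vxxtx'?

In tenth: t→v is +2, e→h is +3, n→r is +4, t→y is +5 — the shift increases by 1 each position. Each letter shifts forward by (position + 2), i.e. 2, 3, 4, … — the shift grows by one for each successive letter.
Reversing it on vxxtx: v−2=t, x−3=u, x−4=t, t−5=o, x−6=r.

tutor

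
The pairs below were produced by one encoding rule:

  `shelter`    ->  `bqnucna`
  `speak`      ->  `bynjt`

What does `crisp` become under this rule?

Compare letters: s→b is +9, h→q is +9, e→n is +9 — a constant shift. Each letter is shifted forward by 9 in the alphabet (a Caesar shift of +9).
On crisp: c+9=l, r+9=a, i+9=r, s+9=b, p+9=y.

larby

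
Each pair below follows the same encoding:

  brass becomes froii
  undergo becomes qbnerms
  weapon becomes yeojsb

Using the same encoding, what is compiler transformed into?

Each letter's alphabet position (a=0..z=25) is mapped through 17·x+14 mod 26 — an affine cipher.
On compiler: c(2)→17·2+14≡22=w; o(14)→17·14+14≡18=s; m(12)→17·12+14≡10=k; p(15)→17·15+14≡9=j; i(8)→17·8+14≡20=u; l(11)→17·11+14≡19=t; e(4)→17·4+14≡4=e; r(17)→17·17+14≡17=r (all mod 26).

wskjuter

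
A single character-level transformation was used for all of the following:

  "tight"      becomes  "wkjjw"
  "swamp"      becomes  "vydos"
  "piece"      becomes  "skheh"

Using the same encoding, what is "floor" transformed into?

inrqu

Shifts by position in tight: pos 0: t→w (+3), pos 1: i→k (+2), pos 2: g→j (+3), pos 3: h→j (+2) — repeating every 2. It's a Vigenère-style cipher with numeric key [3,2]: position i shifts by key[i mod 2].
For floor: f+3=i, l+2=n, o+3=r, o+2=q, r+3=u.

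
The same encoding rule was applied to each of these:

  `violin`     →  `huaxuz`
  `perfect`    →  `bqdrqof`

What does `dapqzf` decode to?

Compare letters: v→h is +12, i→u is +12, o→a is +12 — a constant shift. This is a Caesar cipher with shift 12.
Reversing it on dapqzf: d−12=r, a−12=o, p−12=d, q−12=e, z−12=n, f−12=t.

rodent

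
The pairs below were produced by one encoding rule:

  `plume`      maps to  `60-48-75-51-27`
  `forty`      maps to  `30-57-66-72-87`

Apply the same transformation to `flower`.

Each letter becomes 3×(its alphabet position, a=1..z=26) + 12.
For flower: f=6→30, l=12→48, o=15→57, w=23→81, e=5→27, r=18→66.

30-48-57-81-27-66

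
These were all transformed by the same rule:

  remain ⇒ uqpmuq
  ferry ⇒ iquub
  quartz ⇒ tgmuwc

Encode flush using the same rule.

iogvk

Two shifts are in play — +12 for a/e/i/o/u, +3 for every other letter.
For flush: f(cons)+3=i, l(cons)+3=o, u(vowel)+12=g, s(cons)+3=v, h(cons)+3=k.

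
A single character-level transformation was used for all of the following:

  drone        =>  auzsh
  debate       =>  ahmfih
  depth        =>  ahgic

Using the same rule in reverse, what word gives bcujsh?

shrine

d(3)→a(0) and r(17)→u(20) fit y≡7x+5 (mod 26); the inverse of 7 mod 26 is 15. Treating letters as 0–25, the rule is x ↦ 7x + 5 (mod 26).
Decoding bcujsh: b(1)→15·(1−5)≡18=s; c(2)→15·(2−5)≡7=h; u(20)→15·(20−5)≡17=r; j(9)→15·(9−5)≡8=i; s(18)→15·(18−5)≡13=n; h(7)→15·(7−5)≡4=e (all mod 26).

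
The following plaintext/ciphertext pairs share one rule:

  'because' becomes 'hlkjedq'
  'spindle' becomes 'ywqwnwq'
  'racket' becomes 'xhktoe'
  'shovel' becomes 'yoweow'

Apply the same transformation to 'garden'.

In because: b→h is +6, e→l is +7, c→k is +8, a→j is +9 — the shift increases by 1 each position. Letter i (0-indexed) is shifted by i+6, so successive shifts are 6, 7, 8, ….
On garden: g+6=m, a+7=h, r+8=z, d+9=m, e+10=o, n+11=y.

mhzmoy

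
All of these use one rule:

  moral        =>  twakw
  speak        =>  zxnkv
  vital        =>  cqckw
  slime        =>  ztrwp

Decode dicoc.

In moral: m→t is +7, o→w is +8, r→a is +9, a→k is +10 — the shift increases by 1 each position. The shift increases by 1 at each position, starting from +7: 7, 8, 9, ….
Reversing it on dicoc: d−7=w, i−8=a, c−9=t, o−10=e, c−11=r.

water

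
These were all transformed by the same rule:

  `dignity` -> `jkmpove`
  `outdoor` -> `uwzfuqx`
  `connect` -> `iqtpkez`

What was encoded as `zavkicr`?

typical

Shifts by position in dignity: pos 0: d→j (+6), pos 1: i→k (+2), pos 2: g→m (+6), pos 3: n→p (+2) — repeating every 2. A repeating key of period 2 is used — shifts +6, +2 over and over.
Decoding zavkicr: z−6=t, a−2=y, v−6=p, k−2=i, i−6=c, c−2=a, r−6=l.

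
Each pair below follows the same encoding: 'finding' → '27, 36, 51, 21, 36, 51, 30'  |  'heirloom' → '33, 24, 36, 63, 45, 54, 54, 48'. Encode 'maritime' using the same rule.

With a=1..z=26, the number is 3·pos + 9.
On maritime: m=13→48, a=1→12, r=18→63, i=9→36, t=20→69, i=9→36, m=13→48, e=5→24.

48, 12, 63, 36, 69, 36, 48, 24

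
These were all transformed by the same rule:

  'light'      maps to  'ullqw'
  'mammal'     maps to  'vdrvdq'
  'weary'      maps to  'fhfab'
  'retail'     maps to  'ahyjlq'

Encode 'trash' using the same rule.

Shifts by position in light: pos 0: l→u (+9), pos 1: i→l (+3), pos 2: g→l (+5), pos 3: h→q (+9), pos 4: t→w (+3) — repeating every 3. The shifts repeat in a cycle of length 3: positions 0,1,… shift by +9, +3, +5, then the pattern repeats.
On trash: t+9=c, r+3=u, a+5=f, s+9=b, h+3=k.

cufbk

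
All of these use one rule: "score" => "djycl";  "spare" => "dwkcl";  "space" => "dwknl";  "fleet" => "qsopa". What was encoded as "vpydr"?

kiosk

Shifts by position in score: pos 0: s→d (+11), pos 1: c→j (+7), pos 2: o→y (+10), pos 3: r→c (+11), pos 4: e→l (+7) — repeating every 3. A repeating key of period 3 is used — shifts +11, +7, +10 over and over.
Decoding vpydr: v−11=k, p−7=i, y−10=o, d−11=s, r−7=k.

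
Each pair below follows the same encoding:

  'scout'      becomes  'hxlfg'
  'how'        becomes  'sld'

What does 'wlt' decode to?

dog

Each pair mirrors across the alphabet (s↔h, c↔x, o↔l): positions sum to 25. This is the alphabet-reversal cipher (Atbash): a becomes z, b becomes y, etc.
Reversing it on wlt: w↔d, l↔o, t↔g.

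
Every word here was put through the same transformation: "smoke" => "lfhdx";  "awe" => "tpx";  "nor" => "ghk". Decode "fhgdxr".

monkey

Compare letters: s→l is +19, m→f is +19, o→h is +19 — a constant shift. This is a Caesar cipher with shift 19.
Undoing it on fhgdxr: f−19=m, h−19=o, g−19=n, d−19=k, x−19=e, r−19=y.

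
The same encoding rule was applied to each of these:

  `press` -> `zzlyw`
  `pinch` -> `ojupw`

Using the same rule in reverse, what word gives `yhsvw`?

The word is reversed, then every letter is shifted forward by 7.
Undoing it on yhsvw: shift back: y−7=r, h−7=a, s−7=l, v−7=o, w−7=p → ralop; then reverse → polar.

polar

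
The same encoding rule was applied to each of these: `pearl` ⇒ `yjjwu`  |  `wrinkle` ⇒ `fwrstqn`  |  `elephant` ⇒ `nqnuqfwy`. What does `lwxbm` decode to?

Shifts by position in pearl: pos 0: p→y (+9), pos 1: e→j (+5), pos 2: a→j (+9), pos 3: r→w (+5) — repeating every 2. The shifts repeat in a cycle of length 2: positions 0,1,… shift by +9, +5, then the pattern repeats.
Decoding lwxbm: l−9=c, w−5=r, x−9=o, b−5=w, m−9=d.

crowd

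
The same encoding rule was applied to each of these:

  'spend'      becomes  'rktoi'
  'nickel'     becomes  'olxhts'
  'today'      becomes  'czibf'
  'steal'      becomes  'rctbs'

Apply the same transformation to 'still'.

rclss

s(18)→r(17) and p(15)→k(10) fit y≡11x+1 (mod 26); the inverse of 11 mod 26 is 19. Each letter's alphabet position (a=0..z=25) is mapped through 11·x+1 mod 26 — an affine cipher.
On still: s(18)→11·18+1≡17=r; t(19)→11·19+1≡2=c; i(8)→11·8+1≡11=l; l(11)→11·11+1≡18=s; l(11)→11·11+1≡18=s (all mod 26).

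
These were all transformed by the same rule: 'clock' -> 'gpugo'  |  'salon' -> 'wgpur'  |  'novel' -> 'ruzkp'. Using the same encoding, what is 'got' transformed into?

kux

The shift depends on letter class: consonant c→g is +4, but vowel o→u is +6. Vowels shift forward by 6 and consonants shift forward by 4.
For got: g(cons)+4=k, o(vowel)+6=u, t(cons)+4=x.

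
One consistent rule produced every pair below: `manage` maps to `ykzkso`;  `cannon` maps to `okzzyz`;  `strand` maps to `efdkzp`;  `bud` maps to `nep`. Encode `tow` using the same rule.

The shift depends on letter class: consonant m→y is +12, but vowel a→k is +10. The rule splits by letter class: vowels +10, consonants +12.
For tow: t(cons)+12=f, o(vowel)+10=y, w(cons)+12=i.

fyi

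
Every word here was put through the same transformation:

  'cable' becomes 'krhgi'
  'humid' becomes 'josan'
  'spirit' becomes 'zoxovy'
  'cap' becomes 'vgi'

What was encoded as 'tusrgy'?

The output letters match the input read backwards, each shifted +6: cable reversed is elbac. The word is reversed, then every letter is shifted forward by 6.
Undoing it on tusrgy: shift back: t−6=n, u−6=o, s−6=m, r−6=l, g−6=a, y−6=s → nomlas; then reverse → salmon.

salmon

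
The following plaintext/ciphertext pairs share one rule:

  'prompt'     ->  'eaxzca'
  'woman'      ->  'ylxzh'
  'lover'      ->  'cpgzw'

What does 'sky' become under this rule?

The output letters match the input read backwards, each shifted +11: prompt reversed is tpmorp. The word is reversed, then every letter is shifted forward by 11.
Applying it to sky: reverse → yks; then shift: y+11=j, k+11=v, s+11=d.

jvd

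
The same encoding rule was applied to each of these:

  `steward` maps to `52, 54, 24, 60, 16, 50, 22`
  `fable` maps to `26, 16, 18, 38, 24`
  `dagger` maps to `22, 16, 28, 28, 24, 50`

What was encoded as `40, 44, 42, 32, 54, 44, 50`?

monitor

s(#19)→52 and t(#20)→54: differences scale by 2, so n = 2·pos + 14. The formula is n = 2×(alphabet index, a=1) + 14.
Reversing it on 40, 44, 42, 32, 54, 44, 50: 40→(40−14)÷2=13=m, 44→(44−14)÷2=15=o, 42→(42−14)÷2=14=n, 32→(32−14)÷2=9=i, 54→(54−14)÷2=20=t, 44→(44−14)÷2=15=o, 50→(50−14)÷2=18=r.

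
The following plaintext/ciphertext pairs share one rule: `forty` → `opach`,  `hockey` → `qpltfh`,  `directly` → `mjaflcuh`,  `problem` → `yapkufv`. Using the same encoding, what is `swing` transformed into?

The shift depends on letter class: consonant f→o is +9, but vowel o→p is +1. Vowels shift forward by 1 and consonants shift forward by 9.
For swing: s(cons)+9=b, w(cons)+9=f, i(vowel)+1=j, n(cons)+9=w, g(cons)+9=p.

bfjwp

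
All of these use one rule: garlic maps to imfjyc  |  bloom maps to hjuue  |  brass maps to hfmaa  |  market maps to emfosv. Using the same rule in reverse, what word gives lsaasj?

vessel

g(6)→i(8) and a(0)→m(12) fit y≡21x+12 (mod 26); the inverse of 21 mod 26 is 5. This is an affine cipher: with a=0,…,z=25, each position x becomes (21x+12) mod 26.
Reversing it on lsaasj: l(11)→5·(11−12)≡21=v; s(18)→5·(18−12)≡4=e; a(0)→5·(0−12)≡18=s; a(0)→5·(0−12)≡18=s; s(18)→5·(18−12)≡4=e; j(9)→5·(9−12)≡11=l (all mod 26).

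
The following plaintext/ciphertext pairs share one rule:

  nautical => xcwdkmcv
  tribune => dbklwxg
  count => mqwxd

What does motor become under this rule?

The shift depends on letter class: consonant n→x is +10, but vowel a→c is +2. The rule splits by letter class: vowels +2, consonants +10.
Applying it to motor: m(cons)+10=w, o(vowel)+2=q, t(cons)+10=d, o(vowel)+2=q, r(cons)+10=b.

wqdqb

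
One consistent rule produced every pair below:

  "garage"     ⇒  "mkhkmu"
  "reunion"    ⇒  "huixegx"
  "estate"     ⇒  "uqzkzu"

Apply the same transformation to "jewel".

nuauf

g(6)→m(12) and a(0)→k(10) fit y≡9x+10 (mod 26); the inverse of 9 mod 26 is 3. Each letter's alphabet position (a=0..z=25) is mapped through 9·x+10 mod 26 — an affine cipher.
For jewel: j(9)→9·9+10≡13=n; e(4)→9·4+10≡20=u; w(22)→9·22+10≡0=a; e(4)→9·4+10≡20=u; l(11)→9·11+10≡5=f (all mod 26).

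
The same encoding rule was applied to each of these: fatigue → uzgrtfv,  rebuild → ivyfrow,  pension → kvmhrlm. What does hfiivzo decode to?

Each pair mirrors across the alphabet (f↔u, a↔z, t↔g): positions sum to 25. Letters are reflected about the middle of the alphabet (position → 25−position): Atbash.
Undoing it on hfiivzo: h↔s, f↔u, i↔r, i↔r, v↔e, z↔a, o↔l.

surreal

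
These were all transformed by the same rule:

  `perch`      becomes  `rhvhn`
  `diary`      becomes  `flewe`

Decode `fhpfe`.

delay

The shift increases by 1 at each position, starting from +2: 2, 3, 4, ….
Reversing it on fhpfe: f−2=d, h−3=e, p−4=l, f−5=a, e−6=y.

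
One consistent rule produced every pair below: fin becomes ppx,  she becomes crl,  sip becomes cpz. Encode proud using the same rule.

zbvbn

The shift depends on letter class: consonant f→p is +10, but vowel i→p is +7. The rule splits by letter class: vowels +7, consonants +10.
For proud: p(cons)+10=z, r(cons)+10=b, o(vowel)+7=v, u(vowel)+7=b, d(cons)+10=n.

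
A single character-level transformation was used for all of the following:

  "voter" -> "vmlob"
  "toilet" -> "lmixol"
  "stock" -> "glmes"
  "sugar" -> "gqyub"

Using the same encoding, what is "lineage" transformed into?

Each letter's alphabet position (a=0..z=25) is mapped through 5·x+20 mod 26 — an affine cipher.
For lineage: l(11)→5·11+20≡23=x; i(8)→5·8+20≡8=i; n(13)→5·13+20≡7=h; e(4)→5·4+20≡14=o; a(0)→5·0+20≡20=u; g(6)→5·6+20≡24=y; e(4)→5·4+20≡14=o (all mod 26).

xihouyo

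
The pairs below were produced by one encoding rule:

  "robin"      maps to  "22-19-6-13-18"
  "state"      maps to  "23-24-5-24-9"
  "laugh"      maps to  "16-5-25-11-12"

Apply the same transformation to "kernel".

r is letter #18 and maps to 22: an offset of 4. The number is (letter's place in the alphabet, a=1) + 4.
For kernel: k=11→15, e=5→9, r=18→22, n=14→18, e=5→9, l=12→16.

15-9-22-18-9-16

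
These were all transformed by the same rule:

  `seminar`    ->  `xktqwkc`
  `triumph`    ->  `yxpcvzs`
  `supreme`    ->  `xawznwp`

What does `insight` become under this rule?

ntzqpre

In seminar: s→x is +5, e→k is +6, m→t is +7, i→q is +8 — the shift increases by 1 each position. Each letter shifts forward by (position + 5), i.e. 5, 6, 7, … — the shift grows by one for each successive letter.
Applying it to insight: i+5=n, n+6=t, s+7=z, i+8=q, g+9=p, h+10=r, t+11=e.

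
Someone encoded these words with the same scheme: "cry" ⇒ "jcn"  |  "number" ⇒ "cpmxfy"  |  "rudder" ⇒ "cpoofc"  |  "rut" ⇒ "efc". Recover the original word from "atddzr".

gossip

Read the word backwards and shift each letter +11.
Undoing it on atddzr: shift back: a−11=p, t−11=i, d−11=s, d−11=s, z−11=o, r−11=g → pissog; then reverse → gossip.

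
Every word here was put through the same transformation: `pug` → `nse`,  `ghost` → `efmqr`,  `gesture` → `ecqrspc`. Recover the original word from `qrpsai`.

struck

Compare letters: p→n is +24, u→s is +24, g→e is +24 — a constant shift. Every letter moves 24 places later in the alphabet, wrapping around z→a.
Undoing it on qrpsai: q−24=s, r−24=t, p−24=r, s−24=u, a−24=c, i−24=k.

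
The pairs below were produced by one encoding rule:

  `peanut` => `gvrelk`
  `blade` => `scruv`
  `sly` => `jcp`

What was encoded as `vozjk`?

exist

Compare letters: p→g is +17, e→v is +17, a→r is +17 — a constant shift. Every letter moves 17 places later in the alphabet, wrapping around z→a.
Reversing it on vozjk: v−17=e, o−17=x, z−17=i, j−17=s, k−17=t.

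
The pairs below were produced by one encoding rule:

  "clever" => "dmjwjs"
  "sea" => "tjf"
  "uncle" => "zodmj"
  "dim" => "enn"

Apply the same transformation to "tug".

uzh

The shift depends on letter class: consonant c→d is +1, but vowel e→j is +5. The rule splits by letter class: vowels +5, consonants +1.
On tug: t(cons)+1=u, u(vowel)+5=z, g(cons)+1=h.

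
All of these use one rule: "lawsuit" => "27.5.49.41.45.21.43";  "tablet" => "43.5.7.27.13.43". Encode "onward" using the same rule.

The formula is n = 2×(alphabet index, a=1) + 3.
Applying it to onward: o=15→33, n=14→31, w=23→49, a=1→5, r=18→39, d=4→11.

33.31.49.5.39.11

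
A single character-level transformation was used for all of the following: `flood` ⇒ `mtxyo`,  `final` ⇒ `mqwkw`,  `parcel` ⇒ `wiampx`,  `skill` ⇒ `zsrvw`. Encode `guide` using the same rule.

ncrnp

In flood: f→m is +7, l→t is +8, o→x is +9, o→y is +10 — the shift increases by 1 each position. Letter i (0-indexed) is shifted by i+7, so successive shifts are 7, 8, 9, ….
For guide: g+7=n, u+8=c, i+9=r, d+10=n, e+11=p.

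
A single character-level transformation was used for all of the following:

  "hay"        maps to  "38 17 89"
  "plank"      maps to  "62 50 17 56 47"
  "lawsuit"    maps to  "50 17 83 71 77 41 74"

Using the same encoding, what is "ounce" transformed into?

59 77 56 23 29

h(#8)→38 and a(#1)→17: differences scale by 3, so n = 3·pos + 14. The formula is n = 3×(alphabet index, a=1) + 14.
On ounce: o=15→59, u=21→77, n=14→56, c=3→23, e=5→29.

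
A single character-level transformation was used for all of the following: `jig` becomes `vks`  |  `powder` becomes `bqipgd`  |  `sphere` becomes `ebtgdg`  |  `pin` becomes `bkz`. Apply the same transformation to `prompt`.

bdqybf

The shift depends on letter class: consonant j→v is +12, but vowel i→k is +2. Vowels shift forward by 2 and consonants shift forward by 12.
For prompt: p(cons)+12=b, r(cons)+12=d, o(vowel)+2=q, m(cons)+12=y, p(cons)+12=b, t(cons)+12=f.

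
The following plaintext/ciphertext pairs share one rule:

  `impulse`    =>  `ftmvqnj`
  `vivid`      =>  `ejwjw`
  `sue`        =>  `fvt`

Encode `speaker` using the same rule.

sflbfqt

The output letters match the input read backwards, each shifted +1: impulse reversed is eslupmi. The word is reversed, then every letter is shifted forward by 1.
For speaker: reverse → rekaeps; then shift: r+1=s, e+1=f, k+1=l, a+1=b, e+1=f, p+1=q, s+1=t.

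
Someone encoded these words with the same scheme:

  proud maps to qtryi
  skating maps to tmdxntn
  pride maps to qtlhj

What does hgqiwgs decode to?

general

The shift increases by 1 at each position, starting from +1: 1, 2, 3, ….
Decoding hgqiwgs: h−1=g, g−2=e, q−3=n, i−4=e, w−5=r, g−6=a, s−7=l.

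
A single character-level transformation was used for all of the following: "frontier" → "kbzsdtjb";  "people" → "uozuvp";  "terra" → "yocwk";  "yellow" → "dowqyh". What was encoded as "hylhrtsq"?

coaching

It's a Vigenère-style cipher with numeric key [5,10,11]: position i shifts by key[i mod 3].
Decoding hylhrtsq: h−5=c, y−10=o, l−11=a, h−5=c, r−10=h, t−11=i, s−5=n, q−10=g.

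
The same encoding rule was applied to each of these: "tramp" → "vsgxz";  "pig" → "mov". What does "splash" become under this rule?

nygrvy

The output letters match the input read backwards, each shifted +6: tramp reversed is pmart. Read the word backwards and shift each letter +6.
Applying it to splash: reverse → hsalps; then shift: h+6=n, s+6=y, a+6=g, l+6=r, p+6=v, s+6=y.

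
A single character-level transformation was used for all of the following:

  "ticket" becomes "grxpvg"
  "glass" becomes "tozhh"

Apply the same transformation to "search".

hvzixs

Each pair mirrors across the alphabet (t↔g, i↔r, c↔x): positions sum to 25. This is the alphabet-reversal cipher (Atbash): a becomes z, b becomes y, etc.
Applying it to search: s↔h, e↔v, a↔z, r↔i, c↔x, h↔s.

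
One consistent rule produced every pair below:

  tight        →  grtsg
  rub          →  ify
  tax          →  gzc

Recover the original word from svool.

Letters are reflected about the middle of the alphabet (position → 25−position): Atbash.
Reversing it on svool: s↔h, v↔e, o↔l, o↔l, l↔o.

hello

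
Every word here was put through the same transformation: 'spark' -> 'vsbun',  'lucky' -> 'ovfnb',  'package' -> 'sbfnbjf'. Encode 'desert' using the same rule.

gfvfuw

The rule splits by letter class: vowels +1, consonants +3.
For desert: d(cons)+3=g, e(vowel)+1=f, s(cons)+3=v, e(vowel)+1=f, r(cons)+3=u, t(cons)+3=w.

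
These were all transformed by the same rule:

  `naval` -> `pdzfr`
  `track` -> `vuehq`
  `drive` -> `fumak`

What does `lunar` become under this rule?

In naval: n→p is +2, a→d is +3, v→z is +4, a→f is +5 — the shift increases by 1 each position. Letter i (0-indexed) is shifted by i+2, so successive shifts are 2, 3, 4, ….
On lunar: l+2=n, u+3=x, n+4=r, a+5=f, r+6=x.

nxrfx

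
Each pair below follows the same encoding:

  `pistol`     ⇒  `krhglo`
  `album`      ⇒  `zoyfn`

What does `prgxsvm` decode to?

kitchen

Letters are reflected about the middle of the alphabet (position → 25−position): Atbash.
Undoing it on prgxsvm: p↔k, r↔i, g↔t, x↔c, s↔h, v↔e, m↔n.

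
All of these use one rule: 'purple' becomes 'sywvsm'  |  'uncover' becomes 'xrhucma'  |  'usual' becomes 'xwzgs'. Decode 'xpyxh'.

ultra

In purple: p→s is +3, u→y is +4, r→w is +5, p→v is +6 — the shift increases by 1 each position. Letter i (0-indexed) is shifted by i+3, so successive shifts are 3, 4, 5, ….
Reversing it on xpyxh: x−3=u, p−4=l, y−5=t, x−6=r, h−7=a.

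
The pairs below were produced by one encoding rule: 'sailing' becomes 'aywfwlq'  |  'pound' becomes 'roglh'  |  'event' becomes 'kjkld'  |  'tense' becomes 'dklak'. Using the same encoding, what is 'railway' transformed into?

xywfmys

This is an affine cipher: with a=0,…,z=25, each position x becomes (3x+24) mod 26.
On railway: r(17)→3·17+24≡23=x; a(0)→3·0+24≡24=y; i(8)→3·8+24≡22=w; l(11)→3·11+24≡5=f; w(22)→3·22+24≡12=m; a(0)→3·0+24≡24=y; y(24)→3·24+24≡18=s (all mod 26).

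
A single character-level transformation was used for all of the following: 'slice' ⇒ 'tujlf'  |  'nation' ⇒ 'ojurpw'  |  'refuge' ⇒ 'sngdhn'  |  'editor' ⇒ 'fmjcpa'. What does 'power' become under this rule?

Shifts by position in slice: pos 0: s→t (+1), pos 1: l→u (+9), pos 2: i→j (+1), pos 3: c→l (+9) — repeating every 2. It's a Vigenère-style cipher with numeric key [1,9]: position i shifts by key[i mod 2].
Applying it to power: p+1=q, o+9=x, w+1=x, e+9=n, r+1=s.

qxxns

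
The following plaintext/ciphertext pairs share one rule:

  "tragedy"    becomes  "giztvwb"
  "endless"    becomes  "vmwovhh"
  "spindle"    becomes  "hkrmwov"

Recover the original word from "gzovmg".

talent

Each pair mirrors across the alphabet (t↔g, r↔i, a↔z): positions sum to 25. Letters are reflected about the middle of the alphabet (position → 25−position): Atbash.
Decoding gzovmg: g↔t, z↔a, o↔l, v↔e, m↔n, g↔t.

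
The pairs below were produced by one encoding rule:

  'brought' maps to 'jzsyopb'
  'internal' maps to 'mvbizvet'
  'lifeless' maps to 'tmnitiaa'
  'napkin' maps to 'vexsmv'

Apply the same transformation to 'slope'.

atsxi

The shift depends on letter class: consonant b→j is +8, but vowel o→s is +4. The rule splits by letter class: vowels +4, consonants +8.
Applying it to slope: s(cons)+8=a, l(cons)+8=t, o(vowel)+4=s, p(cons)+8=x, e(vowel)+4=i.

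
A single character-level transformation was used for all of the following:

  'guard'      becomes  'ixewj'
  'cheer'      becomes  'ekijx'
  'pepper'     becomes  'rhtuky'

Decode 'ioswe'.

glory

In guard: g→i is +2, u→x is +3, a→e is +4, r→w is +5 — the shift increases by 1 each position. Each letter shifts forward by (position + 2), i.e. 2, 3, 4, … — the shift grows by one for each successive letter.
Undoing it on ioswe: i−2=g, o−3=l, s−4=o, w−5=r, e−6=y.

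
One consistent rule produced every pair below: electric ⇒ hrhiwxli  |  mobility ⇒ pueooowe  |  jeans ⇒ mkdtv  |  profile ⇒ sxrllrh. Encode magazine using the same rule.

A repeating key of period 2 is used — shifts +3, +6 over and over.
Applying it to magazine: m+3=p, a+6=g, g+3=j, a+6=g, z+3=c, i+6=o, n+3=q, e+6=k.

pgjgcoqk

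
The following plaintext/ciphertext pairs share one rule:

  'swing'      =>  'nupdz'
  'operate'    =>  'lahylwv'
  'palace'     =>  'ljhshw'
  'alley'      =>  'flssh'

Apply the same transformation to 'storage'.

The output letters match the input read backwards, each shifted +7: swing reversed is gniws. Read the word backwards and shift each letter +7.
Applying it to storage: reverse → egarots; then shift: e+7=l, g+7=n, a+7=h, r+7=y, o+7=v, t+7=a, s+7=z.

lnhyvaz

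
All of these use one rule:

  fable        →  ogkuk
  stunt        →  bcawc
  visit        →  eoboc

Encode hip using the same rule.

The shift depends on letter class: consonant f→o is +9, but vowel a→g is +6. Two shifts are in play — +6 for a/e/i/o/u, +9 for every other letter.
Applying it to hip: h(cons)+9=q, i(vowel)+6=o, p(cons)+9=y.

qoy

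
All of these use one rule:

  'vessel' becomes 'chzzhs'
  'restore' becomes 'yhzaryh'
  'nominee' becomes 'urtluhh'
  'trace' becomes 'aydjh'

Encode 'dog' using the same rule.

The shift depends on letter class: consonant v→c is +7, but vowel e→h is +3. Two shifts are in play — +3 for a/e/i/o/u, +7 for every other letter.
On dog: d(cons)+7=k, o(vowel)+3=r, g(cons)+7=n.

krn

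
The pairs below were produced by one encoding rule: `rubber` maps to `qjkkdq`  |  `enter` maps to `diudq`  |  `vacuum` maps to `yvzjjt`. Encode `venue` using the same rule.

r(17)→q(16) and u(20)→j(9) fit y≡15x+21 (mod 26); the inverse of 15 mod 26 is 7. This is an affine cipher: with a=0,…,z=25, each position x becomes (15x+21) mod 26.
Applying it to venue: v(21)→15·21+21≡24=y; e(4)→15·4+21≡3=d; n(13)→15·13+21≡8=i; u(20)→15·20+21≡9=j; e(4)→15·4+21≡3=d (all mod 26).

ydijd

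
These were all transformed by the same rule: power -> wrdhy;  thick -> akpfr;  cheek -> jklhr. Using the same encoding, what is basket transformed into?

idznlw

Shifts by position in power: pos 0: p→w (+7), pos 1: o→r (+3), pos 2: w→d (+7), pos 3: e→h (+3) — repeating every 2. The shifts repeat in a cycle of length 2: positions 0,1,… shift by +7, +3, then the pattern repeats.
For basket: b+7=i, a+3=d, s+7=z, k+3=n, e+7=l, t+3=w.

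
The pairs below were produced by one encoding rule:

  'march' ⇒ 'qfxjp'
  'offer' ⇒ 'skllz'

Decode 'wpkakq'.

In march: m→q is +4, a→f is +5, r→x is +6, c→j is +7 — the shift increases by 1 each position. Letter i (0-indexed) is shifted by i+4, so successive shifts are 4, 5, 6, ….
Undoing it on wpkakq: w−4=s, p−5=k, k−6=e, a−7=t, k−8=c, q−9=h.

sketch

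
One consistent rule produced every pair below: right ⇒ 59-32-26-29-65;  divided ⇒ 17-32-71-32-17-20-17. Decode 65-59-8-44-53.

tramp

r(#18)→59 and i(#9)→32: differences scale by 3, so n = 3·pos + 5. The formula is n = 3×(alphabet index, a=1) + 5.
Undoing it on 65-59-8-44-53: 65→(65−5)÷3=20=t, 59→(59−5)÷3=18=r, 8→(8−5)÷3=1=a, 44→(44−5)÷3=13=m, 53→(53−5)÷3=16=p.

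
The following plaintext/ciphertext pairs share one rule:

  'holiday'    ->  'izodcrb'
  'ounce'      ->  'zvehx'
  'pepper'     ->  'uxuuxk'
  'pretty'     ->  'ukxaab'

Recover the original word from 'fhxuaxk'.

scepter

This is an affine cipher: with a=0,…,z=25, each position x becomes (21x+17) mod 26.
Undoing it on fhxuaxk: f(5)→5·(5−17)≡18=s; h(7)→5·(7−17)≡2=c; x(23)→5·(23−17)≡4=e; u(20)→5·(20−17)≡15=p; a(0)→5·(0−17)≡19=t; x(23)→5·(23−17)≡4=e; k(10)→5·(10−17)≡17=r (all mod 26).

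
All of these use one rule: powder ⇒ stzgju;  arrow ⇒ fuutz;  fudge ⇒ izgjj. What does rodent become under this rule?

The rule splits by letter class: vowels +5, consonants +3.
Applying it to rodent: r(cons)+3=u, o(vowel)+5=t, d(cons)+3=g, e(vowel)+5=j, n(cons)+3=q, t(cons)+3=w.

utgjqw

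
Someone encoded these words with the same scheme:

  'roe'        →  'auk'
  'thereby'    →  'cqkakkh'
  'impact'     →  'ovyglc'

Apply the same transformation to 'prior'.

The shift depends on letter class: consonant r→a is +9, but vowel o→u is +6. The rule splits by letter class: vowels +6, consonants +9.
On prior: p(cons)+9=y, r(cons)+9=a, i(vowel)+6=o, o(vowel)+6=u, r(cons)+9=a.

yaoua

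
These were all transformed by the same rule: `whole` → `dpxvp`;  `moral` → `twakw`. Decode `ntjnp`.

glade

In whole: w→d is +7, h→p is +8, o→x is +9, l→v is +10 — the shift increases by 1 each position. Letter i (0-indexed) is shifted by i+7, so successive shifts are 7, 8, 9, ….
Decoding ntjnp: n−7=g, t−8=l, j−9=a, n−10=d, p−11=e.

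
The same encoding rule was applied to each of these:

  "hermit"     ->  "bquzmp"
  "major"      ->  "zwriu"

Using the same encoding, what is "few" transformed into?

The output letters match the input read backwards, each shifted +8: hermit reversed is timreh. Read the word backwards and shift each letter +8.
For few: reverse → wef; then shift: w+8=e, e+8=m, f+8=n.

emn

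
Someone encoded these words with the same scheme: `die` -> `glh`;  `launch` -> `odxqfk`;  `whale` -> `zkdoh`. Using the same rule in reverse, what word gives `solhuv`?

Compare letters: d→g is +3, i→l is +3, e→h is +3 — a constant shift. Every letter moves 3 places later in the alphabet, wrapping around z→a.
Reversing it on solhuv: s−3=p, o−3=l, l−3=i, h−3=e, u−3=r, v−3=s.

pliers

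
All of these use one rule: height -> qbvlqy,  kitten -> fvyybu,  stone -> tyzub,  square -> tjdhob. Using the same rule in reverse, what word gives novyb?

h(7)→q(16) and e(4)→b(1) fit y≡5x+7 (mod 26); the inverse of 5 mod 26 is 21. This is an affine cipher: with a=0,…,z=25, each position x becomes (5x+7) mod 26.
Undoing it on novyb: n(13)→21·(13−7)≡22=w; o(14)→21·(14−7)≡17=r; v(21)→21·(21−7)≡8=i; y(24)→21·(24−7)≡19=t; b(1)→21·(1−7)≡4=e (all mod 26).

write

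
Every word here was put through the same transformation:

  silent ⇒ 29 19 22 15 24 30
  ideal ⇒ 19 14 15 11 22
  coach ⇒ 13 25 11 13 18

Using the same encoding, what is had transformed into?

s is letter #19 and maps to 29: an offset of 10. The number is (letter's place in the alphabet, a=1) + 10.
On had: h=8→18, a=1→11, d=4→14.

18 11 14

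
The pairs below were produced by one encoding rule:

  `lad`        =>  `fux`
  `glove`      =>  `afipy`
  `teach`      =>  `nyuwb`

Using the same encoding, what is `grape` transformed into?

Each letter is shifted forward by 20 in the alphabet (a Caesar shift of +20).
On grape: g+20=a, r+20=l, a+20=u, p+20=j, e+20=y.

alujy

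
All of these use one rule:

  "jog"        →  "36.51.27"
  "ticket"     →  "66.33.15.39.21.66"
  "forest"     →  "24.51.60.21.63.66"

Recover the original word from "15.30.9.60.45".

The formula is n = 3×(alphabet index, a=1) + 6.
Reversing it on 15.30.9.60.45: 15→(15−6)÷3=3=c, 30→(30−6)÷3=8=h, 9→(9−6)÷3=1=a, 60→(60−6)÷3=18=r, 45→(45−6)÷3=13=m.

charm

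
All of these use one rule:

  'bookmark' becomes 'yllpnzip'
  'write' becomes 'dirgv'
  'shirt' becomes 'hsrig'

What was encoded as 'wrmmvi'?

Each pair mirrors across the alphabet (b↔y, o↔l, o↔l): positions sum to 25. Letters are reflected about the middle of the alphabet (position → 25−position): Atbash.
Reversing it on wrmmvi: w↔d, r↔i, m↔n, m↔n, v↔e, i↔r.

dinner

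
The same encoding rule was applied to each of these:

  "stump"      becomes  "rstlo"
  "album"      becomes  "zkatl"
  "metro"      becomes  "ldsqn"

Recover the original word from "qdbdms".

Compare letters: s→r is +25, t→s is +25, u→t is +25 — a constant shift. This is a Caesar cipher with shift 25.
Undoing it on qdbdms: q−25=r, d−25=e, b−25=c, d−25=e, m−25=n, s−25=t.

recent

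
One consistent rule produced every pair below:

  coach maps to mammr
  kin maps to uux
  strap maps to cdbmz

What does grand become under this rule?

The shift depends on letter class: consonant c→m is +10, but vowel o→a is +12. Vowels shift forward by 12 and consonants shift forward by 10.
On grand: g(cons)+10=q, r(cons)+10=b, a(vowel)+12=m, n(cons)+10=x, d(cons)+10=n.

qbmxn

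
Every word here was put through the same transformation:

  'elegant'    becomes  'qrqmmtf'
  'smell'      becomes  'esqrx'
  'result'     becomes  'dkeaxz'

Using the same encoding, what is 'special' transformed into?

Shifts by position in elegant: pos 0: e→q (+12), pos 1: l→r (+6), pos 2: e→q (+12), pos 3: g→m (+6) — repeating every 2. The shifts repeat in a cycle of length 2: positions 0,1,… shift by +12, +6, then the pattern repeats.
On special: s+12=e, p+6=v, e+12=q, c+6=i, i+12=u, a+6=g, l+12=x.

evqiugx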